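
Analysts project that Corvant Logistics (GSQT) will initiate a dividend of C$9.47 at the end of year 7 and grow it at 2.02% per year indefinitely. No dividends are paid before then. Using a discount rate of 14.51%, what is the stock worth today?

C$33.63

Deferred-dividend DDM. At t=6 the remaining stream is a growing perpetuity with first payment D_7 = 9.47.
V_6 = D_7/(r−g) = 9.47/(0.1451−0.0202) = 75.8207
P₀ = V_6/(1+r)^6 = 75.8207/(1+0.1451)^6 = 33.6300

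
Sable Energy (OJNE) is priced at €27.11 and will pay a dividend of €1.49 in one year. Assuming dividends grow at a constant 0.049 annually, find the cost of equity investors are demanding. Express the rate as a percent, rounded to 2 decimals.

Rearranging the constant-growth DDM: r = D₁/P₀ + g.
r = 1.4900 / 27.11 + 0.049 = 0.05496 + 0.049 = 0.10396

10.40%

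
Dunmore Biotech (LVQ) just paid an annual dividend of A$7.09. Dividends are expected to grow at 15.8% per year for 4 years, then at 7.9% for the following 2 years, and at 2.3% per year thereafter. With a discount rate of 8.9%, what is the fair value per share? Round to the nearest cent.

A$188.97

Three-stage DDM. Project D₁…D_6; terminal Gordon value at t=6 with g = 0.023; discount at r = 0.089.
D_1 = 8.2102
D_2 = 9.5074
D_3 = 11.0096
D_4 = 12.7491
D_5 = 13.7563
D_6 = 14.8431
TV_6 = 15.1844/(0.089−0.023) = 230.0674
P₀ = Σ Dₜ/(1+r)ᵗ + TV_6/(1+r)^6 = 188.9664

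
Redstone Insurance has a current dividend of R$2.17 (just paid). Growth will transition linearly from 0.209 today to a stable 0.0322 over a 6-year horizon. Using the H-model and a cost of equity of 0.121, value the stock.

R$38.19

H-model: P₀ = D₀[(1+g_L) + H(g_S−g_L)]/(r−g_L), with H = 6/2 = 3.
P₀ = 2.17 × [(1+0.0322) + 3×(0.209−0.0322)] / (0.121−0.0322)
   = 2.17 × 1.5626 / 0.0888 = 38.1852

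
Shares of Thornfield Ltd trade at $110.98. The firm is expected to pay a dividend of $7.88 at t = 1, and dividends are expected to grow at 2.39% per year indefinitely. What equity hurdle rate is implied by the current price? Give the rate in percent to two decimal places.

9.49%

Rearranging the constant-growth DDM: r = D₁/P₀ + g.
r = 7.8800 / 110.98 + 0.0239 = 0.07100 + 0.0239 = 0.09490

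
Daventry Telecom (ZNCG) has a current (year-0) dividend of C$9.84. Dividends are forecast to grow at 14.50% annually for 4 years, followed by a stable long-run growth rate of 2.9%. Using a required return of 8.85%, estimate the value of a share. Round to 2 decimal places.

C$253.09

Two-stage DDM. Project D₁…D_4 at 0.145, terminal growth 0.029, discount at r = 0.0885.
D_1 = 11.2668
D_2 = 12.9005
D_3 = 14.7711
D_4 = 16.9129
Terminal value at t=4: TV = D_5/(r−g) = 17.4033/(0.0885−0.029) = 292.4930
P₀ = 11.2668/(1+0.0885)^1 + 12.9005/(1+0.0885)^2 + 14.7711/(1+0.0885)^3 + 16.9129/(1+0.0885)^4 + 292.4930/(1+0.0885)^4 = 253.0936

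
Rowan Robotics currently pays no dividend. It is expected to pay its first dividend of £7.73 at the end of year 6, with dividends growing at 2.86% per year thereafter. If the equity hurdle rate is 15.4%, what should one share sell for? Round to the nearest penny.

£30.12

Deferred-dividend DDM. At t=5 the remaining stream is a growing perpetuity with first payment D_6 = 7.73.
V_5 = D_6/(r−g) = 7.73/(0.154−0.0286) = 61.6427
P₀ = V_5/(1+r)^5 = 61.6427/(1+0.154)^5 = 30.1199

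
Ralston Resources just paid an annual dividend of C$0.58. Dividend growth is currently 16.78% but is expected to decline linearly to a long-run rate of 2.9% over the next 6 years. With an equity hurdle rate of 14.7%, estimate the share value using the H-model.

H-model: P₀ = D₀[(1+g_L) + H(g_S−g_L)]/(r−g_L), with H = 6/2 = 3.
P₀ = 0.58 × [(1+0.029) + 3×(0.1678−0.029)] / (0.147−0.029)
   = 0.58 × 1.4454 / 0.118 = 7.1045

C$7.10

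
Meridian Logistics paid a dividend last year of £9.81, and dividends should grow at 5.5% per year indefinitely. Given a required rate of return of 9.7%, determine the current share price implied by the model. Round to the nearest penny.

£246.42

Gordon growth model: P₀ = D₁/(r − g). D₁ = 9.81 × (1 + 0.055) = 10.3496.
P₀ = 10.3496 / (0.097 − 0.055) = 10.3496 / 0.042 = 246.4179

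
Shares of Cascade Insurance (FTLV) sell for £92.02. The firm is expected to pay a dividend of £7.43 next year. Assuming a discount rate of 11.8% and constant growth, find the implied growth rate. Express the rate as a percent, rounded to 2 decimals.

From P₀ = D₁/(r − g), the implied growth is g = r − D₁/P₀.
g = 0.118 − 7.43/92.02 = 0.118 − 0.08074 = 0.03726

3.73%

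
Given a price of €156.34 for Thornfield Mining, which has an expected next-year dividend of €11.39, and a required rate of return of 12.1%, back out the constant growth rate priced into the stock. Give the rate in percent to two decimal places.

From P₀ = D₁/(r − g), the implied growth is g = r − D₁/P₀.
g = 0.121 − 11.39/156.34 = 0.121 − 0.07285 = 0.04815

4.81%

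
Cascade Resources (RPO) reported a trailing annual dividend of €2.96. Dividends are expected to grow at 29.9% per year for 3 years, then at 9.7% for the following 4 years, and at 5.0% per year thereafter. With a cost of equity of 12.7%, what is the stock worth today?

Three-stage DDM. Project D₁…D_7; terminal Gordon value at t=7 with g = 0.05; discount at r = 0.127.
D_1 = 3.8450
D_2 = 4.9947
D_3 = 6.4881
D_4 = 7.1175
D_5 = 7.8079
D_6 = 8.5652
D_7 = 9.3961
TV_7 = 9.8659/(0.127−0.05) = 128.1281
P₀ = Σ Dₜ/(1+r)ᵗ + TV_7/(1+r)^7 = 84.3175

€84.32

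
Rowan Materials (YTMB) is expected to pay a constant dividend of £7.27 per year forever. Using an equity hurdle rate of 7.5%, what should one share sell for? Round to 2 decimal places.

£96.93

Zero-growth DDM (perpetuity): P₀ = D/r = 7.27 / 0.075 = 96.9333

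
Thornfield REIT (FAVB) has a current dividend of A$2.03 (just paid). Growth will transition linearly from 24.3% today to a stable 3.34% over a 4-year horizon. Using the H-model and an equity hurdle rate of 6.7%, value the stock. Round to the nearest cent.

H-model: P₀ = D₀[(1+g_L) + H(g_S−g_L)]/(r−g_L), with H = 4/2 = 2.
P₀ = 2.03 × [(1+0.0334) + 2×(0.243−0.0334)] / (0.067−0.0334)
   = 2.03 × 1.4526 / 0.0336 = 87.7612

A$87.76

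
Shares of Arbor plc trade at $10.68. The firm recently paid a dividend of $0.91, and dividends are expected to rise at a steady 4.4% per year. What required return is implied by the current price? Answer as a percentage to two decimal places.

13.30%

Rearranging the constant-growth DDM: r = D₁/P₀ + g.
D₁ = 0.91 × (1 + 0.044) = 0.9500.
r = 0.9500 / 10.68 + 0.044 = 0.08896 + 0.044 = 0.13296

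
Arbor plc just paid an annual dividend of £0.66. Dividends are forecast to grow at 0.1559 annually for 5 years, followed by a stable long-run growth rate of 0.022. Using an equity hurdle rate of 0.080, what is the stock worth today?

Two-stage DDM. Project D₁…D_5 at 0.1559, terminal growth 0.022, discount at r = 0.08.
D_1 = 0.7629
D_2 = 0.8818
D_3 = 1.0193
D_4 = 1.1782
D_5 = 1.3619
Terminal value at t=5: TV = D_6/(r−g) = 1.3919/(0.08−0.022) = 23.9976
P₀ = 0.7629/(1+0.08)^1 + 0.8818/(1+0.08)^2 + 1.0193/(1+0.08)^3 + 1.1782/(1+0.08)^4 + 1.3619/(1+0.08)^5 + 23.9976/(1+0.08)^5 = 20.3969

£20.40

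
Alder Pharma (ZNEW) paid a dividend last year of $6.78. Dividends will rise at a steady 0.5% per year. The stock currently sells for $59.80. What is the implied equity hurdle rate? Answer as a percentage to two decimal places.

Rearranging the constant-growth DDM: r = D₁/P₀ + g.
D₁ = 6.78 × (1 + 0.005) = 6.8139.
r = 6.8139 / 59.80 + 0.005 = 0.11394 + 0.005 = 0.11894

11.89%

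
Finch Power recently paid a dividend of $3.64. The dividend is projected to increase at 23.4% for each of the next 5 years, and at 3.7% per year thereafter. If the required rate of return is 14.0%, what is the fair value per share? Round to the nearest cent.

$77.69

Two-stage DDM. Project D₁…D_5 at 0.234, terminal growth 0.037, discount at r = 0.14.
D_1 = 4.4918
D_2 = 5.5428
D_3 = 6.8399
D_4 = 8.4404
D_5 = 10.4154
Terminal value at t=5: TV = D_6/(r−g) = 10.8008/(0.14−0.037) = 104.8621
P₀ = 4.4918/(1+0.14)^1 + 5.5428/(1+0.14)^2 + 6.8399/(1+0.14)^3 + 8.4404/(1+0.14)^4 + 10.4154/(1+0.14)^5 + 104.8621/(1+0.14)^5 = 77.6908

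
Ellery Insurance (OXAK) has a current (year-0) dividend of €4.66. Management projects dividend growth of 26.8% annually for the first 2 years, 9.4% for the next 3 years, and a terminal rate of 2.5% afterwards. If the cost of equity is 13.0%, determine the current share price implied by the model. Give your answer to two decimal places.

Three-stage DDM. Project D₁…D_5; terminal Gordon value at t=5 with g = 0.025; discount at r = 0.13.
D_1 = 5.9089
D_2 = 7.4925
D_3 = 8.1968
D_4 = 8.9672
D_5 = 9.8102
TV_5 = 10.0554/(0.13−0.025) = 95.7659
P₀ = Σ Dₜ/(1+r)ᵗ + TV_5/(1+r)^5 = 79.5798

€79.58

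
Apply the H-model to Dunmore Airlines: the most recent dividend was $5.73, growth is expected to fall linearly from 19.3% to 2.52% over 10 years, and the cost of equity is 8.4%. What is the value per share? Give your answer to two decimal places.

$181.66

H-model: P₀ = D₀[(1+g_L) + H(g_S−g_L)]/(r−g_L), with H = 10/2 = 5.
P₀ = 5.73 × [(1+0.0252) + 5×(0.193−0.0252)] / (0.084−0.0252)
   = 5.73 × 1.8642 / 0.0588 = 181.6644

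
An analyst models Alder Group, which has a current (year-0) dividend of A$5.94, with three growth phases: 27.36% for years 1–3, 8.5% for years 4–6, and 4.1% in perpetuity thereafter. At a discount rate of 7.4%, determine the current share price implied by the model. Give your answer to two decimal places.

Three-stage DDM. Project D₁…D_6; terminal Gordon value at t=6 with g = 0.041; discount at r = 0.074.
D_1 = 7.5652
D_2 = 9.6350
D_3 = 12.2712
D_4 = 13.3142
D_5 = 14.4459
D_6 = 15.6738
TV_6 = 16.3164/(0.074−0.041) = 494.4377
P₀ = Σ Dₜ/(1+r)ᵗ + TV_6/(1+r)^6 = 377.8021

A$377.80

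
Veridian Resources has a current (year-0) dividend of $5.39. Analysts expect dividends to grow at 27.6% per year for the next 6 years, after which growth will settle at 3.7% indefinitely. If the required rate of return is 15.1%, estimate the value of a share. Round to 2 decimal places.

$138.13

Two-stage DDM. Project D₁…D_6 at 0.276, terminal growth 0.037, discount at r = 0.151.
D_1 = 6.8776
D_2 = 8.7759
D_3 = 11.1980
D_4 = 14.2887
D_5 = 18.2323
D_6 = 23.2645
Terminal value at t=6: TV = D_7/(r−g) = 24.1252/(0.151−0.037) = 211.6249
P₀ = 6.8776/(1+0.151)^1 + 8.7759/(1+0.151)^2 + 11.1980/(1+0.151)^3 + 14.2887/(1+0.151)^4 + 18.2323/(1+0.151)^5 + 23.2645/(1+0.151)^6 + 211.6249/(1+0.151)^6 = 138.1309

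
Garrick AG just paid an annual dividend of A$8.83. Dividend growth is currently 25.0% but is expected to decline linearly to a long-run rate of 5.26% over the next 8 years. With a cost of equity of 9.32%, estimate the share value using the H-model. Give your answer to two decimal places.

A$400.66

H-model: P₀ = D₀[(1+g_L) + H(g_S−g_L)]/(r−g_L), with H = 8/2 = 4.
P₀ = 8.83 × [(1+0.0526) + 4×(0.25−0.0526)] / (0.0932−0.0526)
   = 8.83 × 1.8422 / 0.0406 = 400.6558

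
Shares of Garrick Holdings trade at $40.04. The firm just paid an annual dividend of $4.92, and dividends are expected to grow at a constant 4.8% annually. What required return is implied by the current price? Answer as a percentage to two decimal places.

Rearranging the constant-growth DDM: r = D₁/P₀ + g.
D₁ = 4.92 × (1 + 0.048) = 5.1562.
r = 5.1562 / 40.04 + 0.048 = 0.12878 + 0.048 = 0.17678

17.68%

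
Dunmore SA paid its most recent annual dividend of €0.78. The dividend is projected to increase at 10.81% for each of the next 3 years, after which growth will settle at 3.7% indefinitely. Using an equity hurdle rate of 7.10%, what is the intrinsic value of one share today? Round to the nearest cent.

Two-stage DDM. Project D₁…D_3 at 0.1081, terminal growth 0.037, discount at r = 0.071.
D_1 = 0.8643
D_2 = 0.9578
D_3 = 1.0613
Terminal value at t=3: TV = D_4/(r−g) = 1.1006/(0.071−0.037) = 32.3692
P₀ = 0.8643/(1+0.071)^1 + 0.9578/(1+0.071)^2 + 1.0613/(1+0.071)^3 + 32.3692/(1+0.071)^3 = 28.8548

€28.85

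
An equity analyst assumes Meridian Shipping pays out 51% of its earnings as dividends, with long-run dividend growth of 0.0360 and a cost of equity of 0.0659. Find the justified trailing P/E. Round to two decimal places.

17.67

Justified trailing P/E = b(1+g)/(r−g) = 0.51×(1+0.036)/(0.0659−0.036) = 17.6709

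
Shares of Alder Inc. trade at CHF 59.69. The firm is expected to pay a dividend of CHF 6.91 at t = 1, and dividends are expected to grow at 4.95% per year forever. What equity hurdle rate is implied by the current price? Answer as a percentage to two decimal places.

Rearranging the constant-growth DDM: r = D₁/P₀ + g.
r = 6.9100 / 59.69 + 0.0495 = 0.11576 + 0.0495 = 0.16526

16.53%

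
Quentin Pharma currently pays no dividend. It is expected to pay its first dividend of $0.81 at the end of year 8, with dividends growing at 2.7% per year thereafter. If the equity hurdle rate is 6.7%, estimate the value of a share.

Deferred-dividend DDM. At t=7 the remaining stream is a growing perpetuity with first payment D_8 = 0.81.
V_7 = D_8/(r−g) = 0.81/(0.067−0.027) = 20.2500
P₀ = V_7/(1+r)^7 = 20.2500/(1+0.067)^7 = 12.8610

$12.86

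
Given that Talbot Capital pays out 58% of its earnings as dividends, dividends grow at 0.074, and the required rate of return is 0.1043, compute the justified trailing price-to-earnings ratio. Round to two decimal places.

20.56

Justified trailing P/E = b(1+g)/(r−g) = 0.58×(1+0.074)/(0.1043−0.074) = 20.5584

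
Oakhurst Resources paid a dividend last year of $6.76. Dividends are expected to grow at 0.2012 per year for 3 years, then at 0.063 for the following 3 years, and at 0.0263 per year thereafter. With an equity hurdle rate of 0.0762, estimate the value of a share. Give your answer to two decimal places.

Three-stage DDM. Project D₁…D_6; terminal Gordon value at t=6 with g = 0.0263; discount at r = 0.0762.
D_1 = 8.1201
D_2 = 9.7539
D_3 = 11.7164
D_4 = 12.4545
D_5 = 13.2391
D_6 = 14.0732
TV_6 = 14.4433/(0.0762−0.0263) = 289.4451
P₀ = Σ Dₜ/(1+r)ᵗ + TV_6/(1+r)^6 = 239.1774

$239.18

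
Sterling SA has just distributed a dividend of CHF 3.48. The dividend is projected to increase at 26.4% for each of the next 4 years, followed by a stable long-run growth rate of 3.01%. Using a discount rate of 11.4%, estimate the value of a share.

CHF 90.10

Two-stage DDM. Project D₁…D_4 at 0.264, terminal growth 0.0301, discount at r = 0.114.
D_1 = 4.3987
D_2 = 5.5600
D_3 = 7.0278
D_4 = 8.8832
Terminal value at t=4: TV = D_5/(r−g) = 9.1505/(0.114−0.0301) = 109.0649
P₀ = 4.3987/(1+0.114)^1 + 5.5600/(1+0.114)^2 + 7.0278/(1+0.114)^3 + 8.8832/(1+0.114)^4 + 109.0649/(1+0.114)^4 = 90.0985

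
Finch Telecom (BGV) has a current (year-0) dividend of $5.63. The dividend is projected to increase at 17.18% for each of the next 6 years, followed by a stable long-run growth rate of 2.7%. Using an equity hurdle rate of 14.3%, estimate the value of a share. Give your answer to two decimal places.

Two-stage DDM. Project D₁…D_6 at 0.1718, terminal growth 0.027, discount at r = 0.143.
D_1 = 6.5972
D_2 = 7.7306
D_3 = 9.0588
D_4 = 10.6151
D_5 = 12.4387
D_6 = 14.5757
Terminal value at t=6: TV = D_7/(r−g) = 14.9692/(0.143−0.027) = 129.0452
P₀ = 6.5972/(1+0.143)^1 + 7.7306/(1+0.143)^2 + 9.0588/(1+0.143)^3 + 10.6151/(1+0.143)^4 + 12.4387/(1+0.143)^5 + 14.5757/(1+0.143)^6 + 129.0452/(1+0.143)^6 = 94.7588

$94.76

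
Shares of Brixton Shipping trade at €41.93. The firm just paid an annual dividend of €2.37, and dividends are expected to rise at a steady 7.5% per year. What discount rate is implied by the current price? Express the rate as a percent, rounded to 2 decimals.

13.58%

Rearranging the constant-growth DDM: r = D₁/P₀ + g.
D₁ = 2.37 × (1 + 0.075) = 2.5478.
r = 2.5478 / 41.93 + 0.075 = 0.06076 + 0.075 = 0.13576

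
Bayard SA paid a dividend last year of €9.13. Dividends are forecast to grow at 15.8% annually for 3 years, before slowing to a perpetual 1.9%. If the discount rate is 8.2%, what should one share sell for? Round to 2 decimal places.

€212.45

Two-stage DDM. Project D₁…D_3 at 0.158, terminal growth 0.019, discount at r = 0.082.
D_1 = 10.5725
D_2 = 12.2430
D_3 = 14.1774
Terminal value at t=3: TV = D_4/(r−g) = 14.4468/(0.082−0.019) = 229.3137
P₀ = 10.5725/(1+0.082)^1 + 12.2430/(1+0.082)^2 + 14.1774/(1+0.082)^3 + 229.3137/(1+0.082)^3 = 212.4502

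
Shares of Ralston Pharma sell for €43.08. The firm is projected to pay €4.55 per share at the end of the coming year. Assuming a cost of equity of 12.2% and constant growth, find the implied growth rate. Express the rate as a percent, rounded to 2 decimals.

1.64%

From P₀ = D₁/(r − g), the implied growth is g = r − D₁/P₀.
g = 0.122 − 4.55/43.08 = 0.122 − 0.10562 = 0.01638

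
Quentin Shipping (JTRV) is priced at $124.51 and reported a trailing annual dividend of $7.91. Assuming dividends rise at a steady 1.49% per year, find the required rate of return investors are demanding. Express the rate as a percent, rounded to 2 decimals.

Rearranging the constant-growth DDM: r = D₁/P₀ + g.
D₁ = 7.91 × (1 + 0.0149) = 8.0279.
r = 8.0279 / 124.51 + 0.0149 = 0.06448 + 0.0149 = 0.07938

7.94%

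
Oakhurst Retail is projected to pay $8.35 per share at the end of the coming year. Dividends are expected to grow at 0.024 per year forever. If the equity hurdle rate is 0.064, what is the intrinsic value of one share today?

Gordon growth model: P₀ = D₁/(r − g), with D₁ = 8.35 given directly.
P₀ = 8.3500 / (0.064 − 0.024) = 8.3500 / 0.04 = 208.7500

$208.75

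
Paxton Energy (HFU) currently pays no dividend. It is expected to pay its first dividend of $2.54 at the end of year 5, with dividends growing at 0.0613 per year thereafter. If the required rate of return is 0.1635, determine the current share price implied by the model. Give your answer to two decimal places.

Deferred-dividend DDM. At t=4 the remaining stream is a growing perpetuity with first payment D_5 = 2.54.
V_4 = D_5/(r−g) = 2.54/(0.1635−0.0613) = 24.8532
P₀ = V_4/(1+r)^4 = 24.8532/(1+0.1635)^4 = 13.5618

$13.56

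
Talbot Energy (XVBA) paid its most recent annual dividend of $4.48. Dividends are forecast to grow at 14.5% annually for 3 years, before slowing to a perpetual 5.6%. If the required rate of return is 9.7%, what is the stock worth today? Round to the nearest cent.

$145.86

Two-stage DDM. Project D₁…D_3 at 0.145, terminal growth 0.056, discount at r = 0.097.
D_1 = 5.1296
D_2 = 5.8734
D_3 = 6.7250
Terminal value at t=3: TV = D_4/(r−g) = 7.1016/(0.097−0.056) = 173.2106
P₀ = 5.1296/(1+0.097)^1 + 5.8734/(1+0.097)^2 + 6.7250/(1+0.097)^3 + 173.2106/(1+0.097)^3 = 145.8571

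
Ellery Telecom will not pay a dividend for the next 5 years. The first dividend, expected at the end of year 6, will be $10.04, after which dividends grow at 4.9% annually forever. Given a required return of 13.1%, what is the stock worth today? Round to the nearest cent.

Deferred-dividend DDM. At t=5 the remaining stream is a growing perpetuity with first payment D_6 = 10.04.
V_5 = D_6/(r−g) = 10.04/(0.131−0.049) = 122.4390
P₀ = V_5/(1+r)^5 = 122.4390/(1+0.131)^5 = 66.1617

$66.16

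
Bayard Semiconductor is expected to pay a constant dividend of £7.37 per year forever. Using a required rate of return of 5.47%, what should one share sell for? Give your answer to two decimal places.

£134.73

Zero-growth DDM (perpetuity): P₀ = D/r = 7.37 / 0.0547 = 134.7349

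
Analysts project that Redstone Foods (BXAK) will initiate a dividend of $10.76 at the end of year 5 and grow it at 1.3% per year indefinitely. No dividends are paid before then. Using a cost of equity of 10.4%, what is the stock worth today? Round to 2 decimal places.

$79.60

Deferred-dividend DDM. At t=4 the remaining stream is a growing perpetuity with first payment D_5 = 10.76.
V_4 = D_5/(r−g) = 10.76/(0.104−0.013) = 118.2418
P₀ = V_4/(1+r)^4 = 118.2418/(1+0.104)^4 = 79.5966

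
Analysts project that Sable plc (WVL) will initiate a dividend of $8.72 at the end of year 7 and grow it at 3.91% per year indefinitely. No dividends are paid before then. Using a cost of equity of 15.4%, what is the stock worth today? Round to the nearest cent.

Deferred-dividend DDM. At t=6 the remaining stream is a growing perpetuity with first payment D_7 = 8.72.
V_6 = D_7/(r−g) = 8.72/(0.154−0.0391) = 75.8921
P₀ = V_6/(1+r)^6 = 75.8921/(1+0.154)^6 = 32.1338

$32.13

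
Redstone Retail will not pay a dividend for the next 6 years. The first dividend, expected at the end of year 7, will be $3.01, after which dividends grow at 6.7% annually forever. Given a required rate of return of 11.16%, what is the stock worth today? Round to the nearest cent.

$35.77

Deferred-dividend DDM. At t=6 the remaining stream is a growing perpetuity with first payment D_7 = 3.01.
V_6 = D_7/(r−g) = 3.01/(0.1116−0.067) = 67.4888
P₀ = V_6/(1+r)^6 = 67.4888/(1+0.1116)^6 = 35.7718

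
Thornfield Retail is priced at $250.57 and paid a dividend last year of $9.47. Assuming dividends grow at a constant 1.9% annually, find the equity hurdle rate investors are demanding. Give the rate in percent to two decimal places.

5.75%

Rearranging the constant-growth DDM: r = D₁/P₀ + g.
D₁ = 9.47 × (1 + 0.019) = 9.6499.
r = 9.6499 / 250.57 + 0.019 = 0.03851 + 0.019 = 0.05751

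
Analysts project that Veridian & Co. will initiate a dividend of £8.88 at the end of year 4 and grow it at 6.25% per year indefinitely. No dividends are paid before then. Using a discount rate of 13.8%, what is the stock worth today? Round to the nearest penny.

Deferred-dividend DDM. At t=3 the remaining stream is a growing perpetuity with first payment D_4 = 8.88.
V_3 = D_4/(r−g) = 8.88/(0.138−0.0625) = 117.6159
P₀ = V_3/(1+r)^3 = 117.6159/(1+0.138)^3 = 79.8067

£79.81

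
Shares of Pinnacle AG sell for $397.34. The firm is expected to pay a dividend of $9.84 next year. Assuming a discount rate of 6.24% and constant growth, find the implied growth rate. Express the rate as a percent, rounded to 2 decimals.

From P₀ = D₁/(r − g), the implied growth is g = r − D₁/P₀.
g = 0.0624 − 9.84/397.34 = 0.0624 − 0.02476 = 0.03764

3.76%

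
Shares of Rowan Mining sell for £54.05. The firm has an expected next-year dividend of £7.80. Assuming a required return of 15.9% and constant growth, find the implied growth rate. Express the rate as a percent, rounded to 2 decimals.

1.47%

From P₀ = D₁/(r − g), the implied growth is g = r − D₁/P₀.
g = 0.159 − 7.80/54.05 = 0.159 − 0.14431 = 0.01469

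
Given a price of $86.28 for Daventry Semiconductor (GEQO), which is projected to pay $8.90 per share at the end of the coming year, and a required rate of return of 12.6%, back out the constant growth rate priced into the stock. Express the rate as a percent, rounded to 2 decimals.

From P₀ = D₁/(r − g), the implied growth is g = r − D₁/P₀.
g = 0.126 − 8.90/86.28 = 0.126 − 0.10315 = 0.02285

2.28%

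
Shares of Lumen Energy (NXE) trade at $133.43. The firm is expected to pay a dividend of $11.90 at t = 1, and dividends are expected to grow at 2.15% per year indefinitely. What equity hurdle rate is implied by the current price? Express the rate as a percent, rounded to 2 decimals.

11.07%

Rearranging the constant-growth DDM: r = D₁/P₀ + g.
r = 11.9000 / 133.43 + 0.0215 = 0.08919 + 0.0215 = 0.11069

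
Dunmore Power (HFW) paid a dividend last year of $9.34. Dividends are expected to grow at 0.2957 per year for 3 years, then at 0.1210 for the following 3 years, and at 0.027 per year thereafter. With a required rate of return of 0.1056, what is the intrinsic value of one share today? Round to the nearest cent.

$289.93

Three-stage DDM. Project D₁…D_6; terminal Gordon value at t=6 with g = 0.027; discount at r = 0.1056.
D_1 = 12.1018
D_2 = 15.6804
D_3 = 20.3170
D_4 = 22.7754
D_5 = 25.5312
D_6 = 28.6205
TV_6 = 29.3932/(0.1056−0.027) = 373.9599
P₀ = Σ Dₜ/(1+r)ᵗ + TV_6/(1+r)^6 = 289.9330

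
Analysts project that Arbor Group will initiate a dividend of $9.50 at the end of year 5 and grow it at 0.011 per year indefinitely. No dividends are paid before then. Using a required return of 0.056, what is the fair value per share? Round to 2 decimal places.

$169.77

Deferred-dividend DDM. At t=4 the remaining stream is a growing perpetuity with first payment D_5 = 9.50.
V_4 = D_5/(r−g) = 9.50/(0.056−0.011) = 211.1111
P₀ = V_4/(1+r)^4 = 211.1111/(1+0.056)^4 = 169.7678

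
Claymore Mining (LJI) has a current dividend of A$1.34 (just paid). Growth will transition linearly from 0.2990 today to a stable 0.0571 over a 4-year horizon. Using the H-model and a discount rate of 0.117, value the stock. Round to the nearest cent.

A$34.47

H-model: P₀ = D₀[(1+g_L) + H(g_S−g_L)]/(r−g_L), with H = 4/2 = 2.
P₀ = 1.34 × [(1+0.0571) + 2×(0.299−0.0571)] / (0.117−0.0571)
   = 1.34 × 1.5409 / 0.0599 = 34.4709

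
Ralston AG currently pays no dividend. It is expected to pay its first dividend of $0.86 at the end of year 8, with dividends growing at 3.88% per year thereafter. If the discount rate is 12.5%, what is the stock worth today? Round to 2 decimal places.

$4.37

Deferred-dividend DDM. At t=7 the remaining stream is a growing perpetuity with first payment D_8 = 0.86.
V_7 = D_8/(r−g) = 0.86/(0.125−0.0388) = 9.9768
P₀ = V_7/(1+r)^7 = 9.9768/(1+0.125)^7 = 4.3745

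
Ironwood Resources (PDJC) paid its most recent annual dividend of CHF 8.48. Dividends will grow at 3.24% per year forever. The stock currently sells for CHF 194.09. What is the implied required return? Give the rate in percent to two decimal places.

Rearranging the constant-growth DDM: r = D₁/P₀ + g.
D₁ = 8.48 × (1 + 0.0324) = 8.7548.
r = 8.7548 / 194.09 + 0.0324 = 0.04511 + 0.0324 = 0.07751

7.75%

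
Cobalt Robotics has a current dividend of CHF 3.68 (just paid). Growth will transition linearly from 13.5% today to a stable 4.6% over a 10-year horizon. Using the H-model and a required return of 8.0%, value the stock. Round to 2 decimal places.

CHF 161.38

H-model: P₀ = D₀[(1+g_L) + H(g_S−g_L)]/(r−g_L), with H = 10/2 = 5.
P₀ = 3.68 × [(1+0.046) + 5×(0.135−0.046)] / (0.08−0.046)
   = 3.68 × 1.4910 / 0.034 = 161.3788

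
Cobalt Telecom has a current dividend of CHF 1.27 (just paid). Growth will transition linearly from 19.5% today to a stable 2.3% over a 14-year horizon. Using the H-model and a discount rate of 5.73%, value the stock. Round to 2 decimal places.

H-model: P₀ = D₀[(1+g_L) + H(g_S−g_L)]/(r−g_L), with H = 14/2 = 7.
P₀ = 1.27 × [(1+0.023) + 7×(0.195−0.023)] / (0.0573−0.023)
   = 1.27 × 2.2270 / 0.0343 = 82.4574

CHF 82.46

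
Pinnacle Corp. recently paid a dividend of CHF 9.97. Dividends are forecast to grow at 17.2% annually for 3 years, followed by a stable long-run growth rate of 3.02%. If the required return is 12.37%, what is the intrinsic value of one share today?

Two-stage DDM. Project D₁…D_3 at 0.172, terminal growth 0.0302, discount at r = 0.1237.
D_1 = 11.6848
D_2 = 13.6946
D_3 = 16.0501
Terminal value at t=3: TV = D_4/(r−g) = 16.5348/(0.1237−0.0302) = 176.8430
P₀ = 11.6848/(1+0.1237)^1 + 13.6946/(1+0.1237)^2 + 16.0501/(1+0.1237)^3 + 176.8430/(1+0.1237)^3 = 157.1898

CHF 157.19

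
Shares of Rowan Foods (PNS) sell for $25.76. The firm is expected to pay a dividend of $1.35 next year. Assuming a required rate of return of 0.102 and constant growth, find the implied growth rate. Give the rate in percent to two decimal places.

4.96%

From P₀ = D₁/(r − g), the implied growth is g = r − D₁/P₀.
g = 0.102 − 1.35/25.76 = 0.102 − 0.05241 = 0.04959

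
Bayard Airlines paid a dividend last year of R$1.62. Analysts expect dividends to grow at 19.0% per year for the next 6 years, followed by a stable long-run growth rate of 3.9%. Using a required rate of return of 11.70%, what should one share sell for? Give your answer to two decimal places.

Two-stage DDM. Project D₁…D_6 at 0.19, terminal growth 0.039, discount at r = 0.117.
D_1 = 1.9278
D_2 = 2.2941
D_3 = 2.7300
D_4 = 3.2486
D_5 = 3.8659
D_6 = 4.6004
Terminal value at t=6: TV = D_7/(r−g) = 4.7798/(0.117−0.039) = 61.2799
P₀ = 1.9278/(1+0.117)^1 + 2.2941/(1+0.117)^2 + 2.7300/(1+0.117)^3 + 3.2486/(1+0.117)^4 + 3.8659/(1+0.117)^5 + 4.6004/(1+0.117)^6 + 61.2799/(1+0.117)^6 = 43.7519

R$43.75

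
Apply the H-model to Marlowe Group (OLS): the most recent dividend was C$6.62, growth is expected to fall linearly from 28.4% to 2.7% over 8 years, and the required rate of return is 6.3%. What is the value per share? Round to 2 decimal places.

H-model: P₀ = D₀[(1+g_L) + H(g_S−g_L)]/(r−g_L), with H = 8/2 = 4.
P₀ = 6.62 × [(1+0.027) + 4×(0.284−0.027)] / (0.063−0.027)
   = 6.62 × 2.0550 / 0.036 = 377.8917

C$377.89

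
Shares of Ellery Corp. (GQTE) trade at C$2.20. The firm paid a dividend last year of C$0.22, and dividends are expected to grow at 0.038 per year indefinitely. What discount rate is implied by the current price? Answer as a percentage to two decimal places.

Rearranging the constant-growth DDM: r = D₁/P₀ + g.
D₁ = 0.22 × (1 + 0.038) = 0.2284.
r = 0.2284 / 2.20 + 0.038 = 0.10380 + 0.038 = 0.14180

14.18%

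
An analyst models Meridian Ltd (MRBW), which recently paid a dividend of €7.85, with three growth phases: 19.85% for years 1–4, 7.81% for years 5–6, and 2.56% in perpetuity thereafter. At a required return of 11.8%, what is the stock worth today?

Three-stage DDM. Project D₁…D_6; terminal Gordon value at t=6 with g = 0.0256; discount at r = 0.118.
D_1 = 9.4082
D_2 = 11.2758
D_3 = 13.5140
D_4 = 16.1965
D_5 = 17.4615
D_6 = 18.8252
TV_6 = 19.3071/(0.118−0.0256) = 208.9517
P₀ = Σ Dₜ/(1+r)ᵗ + TV_6/(1+r)^6 = 164.1142

€164.11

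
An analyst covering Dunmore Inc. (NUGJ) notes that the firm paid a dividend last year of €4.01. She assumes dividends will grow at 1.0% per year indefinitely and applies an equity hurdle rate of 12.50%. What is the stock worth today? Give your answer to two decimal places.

Gordon growth model: P₀ = D₁/(r − g). D₁ = 4.01 × (1 + 0.01) = 4.0501.
P₀ = 4.0501 / (0.125 − 0.01) = 4.0501 / 0.115 = 35.2183

€35.22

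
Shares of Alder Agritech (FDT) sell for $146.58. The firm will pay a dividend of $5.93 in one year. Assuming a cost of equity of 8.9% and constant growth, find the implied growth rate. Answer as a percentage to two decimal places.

From P₀ = D₁/(r − g), the implied growth is g = r − D₁/P₀.
g = 0.089 − 5.93/146.58 = 0.089 − 0.04046 = 0.04854

4.85%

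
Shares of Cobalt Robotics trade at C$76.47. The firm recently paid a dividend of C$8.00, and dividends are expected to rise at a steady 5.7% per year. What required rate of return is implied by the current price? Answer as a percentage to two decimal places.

Rearranging the constant-growth DDM: r = D₁/P₀ + g.
D₁ = 8.00 × (1 + 0.057) = 8.4560.
r = 8.4560 / 76.47 + 0.057 = 0.11058 + 0.057 = 0.16758

16.76%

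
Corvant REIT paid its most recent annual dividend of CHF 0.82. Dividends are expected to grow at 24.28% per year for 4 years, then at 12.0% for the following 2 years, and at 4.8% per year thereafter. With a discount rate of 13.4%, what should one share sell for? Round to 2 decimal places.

CHF 20.53

Three-stage DDM. Project D₁…D_6; terminal Gordon value at t=6 with g = 0.048; discount at r = 0.134.
D_1 = 1.0191
D_2 = 1.2665
D_3 = 1.5740
D_4 = 1.9562
D_5 = 2.1910
D_6 = 2.4539
TV_6 = 2.5717/(0.134−0.048) = 29.9032
P₀ = Σ Dₜ/(1+r)ᵗ + TV_6/(1+r)^6 = 20.5299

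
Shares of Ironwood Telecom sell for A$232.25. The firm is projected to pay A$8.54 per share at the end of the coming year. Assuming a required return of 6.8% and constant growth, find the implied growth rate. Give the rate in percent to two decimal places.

From P₀ = D₁/(r − g), the implied growth is g = r − D₁/P₀.
g = 0.068 − 8.54/232.25 = 0.068 − 0.03677 = 0.03123

3.12%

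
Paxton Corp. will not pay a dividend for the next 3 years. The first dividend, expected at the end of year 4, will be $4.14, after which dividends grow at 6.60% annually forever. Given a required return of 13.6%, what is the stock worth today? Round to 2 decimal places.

Deferred-dividend DDM. At t=3 the remaining stream is a growing perpetuity with first payment D_4 = 4.14.
V_3 = D_4/(r−g) = 4.14/(0.136−0.066) = 59.1429
P₀ = V_3/(1+r)^3 = 59.1429/(1+0.136)^3 = 40.3429

$40.34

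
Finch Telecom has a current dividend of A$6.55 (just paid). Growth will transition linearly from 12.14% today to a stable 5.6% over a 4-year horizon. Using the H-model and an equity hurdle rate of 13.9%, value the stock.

A$93.66

H-model: P₀ = D₀[(1+g_L) + H(g_S−g_L)]/(r−g_L), with H = 4/2 = 2.
P₀ = 6.55 × [(1+0.056) + 2×(0.1214−0.056)] / (0.139−0.056)
   = 6.55 × 1.1868 / 0.083 = 93.6571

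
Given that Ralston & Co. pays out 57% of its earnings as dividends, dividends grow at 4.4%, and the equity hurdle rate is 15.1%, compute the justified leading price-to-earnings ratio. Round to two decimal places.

Justified leading P/E = b/(r−g) = 0.57/(0.151−0.044) = 5.3271

5.33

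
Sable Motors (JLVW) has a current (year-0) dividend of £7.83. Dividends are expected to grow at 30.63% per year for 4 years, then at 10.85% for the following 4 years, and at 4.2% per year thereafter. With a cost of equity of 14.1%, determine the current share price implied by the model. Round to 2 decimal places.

£220.65

Three-stage DDM. Project D₁…D_8; terminal Gordon value at t=8 with g = 0.042; discount at r = 0.141.
D_1 = 10.2283
D_2 = 13.3613
D_3 = 17.4538
D_4 = 22.7999
D_5 = 25.2737
D_6 = 28.0159
D_7 = 31.0556
D_8 = 34.4252
TV_8 = 35.8710/(0.141−0.042) = 362.3337
P₀ = Σ Dₜ/(1+r)ᵗ + TV_8/(1+r)^8 = 220.6454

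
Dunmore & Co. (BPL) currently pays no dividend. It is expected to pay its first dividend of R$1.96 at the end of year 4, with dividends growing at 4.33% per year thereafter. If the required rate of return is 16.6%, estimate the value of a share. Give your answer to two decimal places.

R$10.08

Deferred-dividend DDM. At t=3 the remaining stream is a growing perpetuity with first payment D_4 = 1.96.
V_3 = D_4/(r−g) = 1.96/(0.166−0.0433) = 15.9739
P₀ = V_3/(1+r)^3 = 15.9739/(1+0.166)^3 = 10.0766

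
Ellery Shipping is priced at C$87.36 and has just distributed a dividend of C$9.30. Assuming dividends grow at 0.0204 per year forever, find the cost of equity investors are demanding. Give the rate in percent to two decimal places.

12.90%

Rearranging the constant-growth DDM: r = D₁/P₀ + g.
D₁ = 9.30 × (1 + 0.0204) = 9.4897.
r = 9.4897 / 87.36 + 0.0204 = 0.10863 + 0.0204 = 0.12903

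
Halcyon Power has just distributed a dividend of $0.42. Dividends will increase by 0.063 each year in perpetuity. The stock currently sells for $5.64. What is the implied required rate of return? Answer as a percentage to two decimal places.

Rearranging the constant-growth DDM: r = D₁/P₀ + g.
D₁ = 0.42 × (1 + 0.063) = 0.4465.
r = 0.4465 / 5.64 + 0.063 = 0.07916 + 0.063 = 0.14216

14.22%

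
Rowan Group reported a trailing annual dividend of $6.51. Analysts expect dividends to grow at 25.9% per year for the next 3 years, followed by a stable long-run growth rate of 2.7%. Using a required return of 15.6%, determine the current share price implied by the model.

$90.17

Two-stage DDM. Project D₁…D_3 at 0.259, terminal growth 0.027, discount at r = 0.156.
D_1 = 8.1961
D_2 = 10.3189
D_3 = 12.9915
Terminal value at t=3: TV = D_4/(r−g) = 13.3422/(0.156−0.027) = 103.4282
P₀ = 8.1961/(1+0.156)^1 + 10.3189/(1+0.156)^2 + 12.9915/(1+0.156)^3 + 103.4282/(1+0.156)^3 = 90.1739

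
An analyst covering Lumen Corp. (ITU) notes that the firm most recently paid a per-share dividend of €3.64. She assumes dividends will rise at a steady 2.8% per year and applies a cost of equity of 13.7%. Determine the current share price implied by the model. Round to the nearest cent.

Gordon growth model: P₀ = D₁/(r − g). D₁ = 3.64 × (1 + 0.028) = 3.7419.
P₀ = 3.7419 / (0.137 − 0.028) = 3.7419 / 0.109 = 34.3295

€34.33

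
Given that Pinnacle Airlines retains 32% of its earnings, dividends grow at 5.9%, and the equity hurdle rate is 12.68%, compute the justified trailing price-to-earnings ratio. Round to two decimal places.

10.62

Payout ratio b = 1 − 0.32 = 0.68.
Justified trailing P/E = b(1+g)/(r−g) = 0.68×(1+0.059)/(0.1268−0.059) = 10.6212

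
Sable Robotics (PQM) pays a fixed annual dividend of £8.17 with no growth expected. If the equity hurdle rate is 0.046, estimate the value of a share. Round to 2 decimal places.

£177.61

Zero-growth DDM (perpetuity): P₀ = D/r = 8.17 / 0.046 = 177.6087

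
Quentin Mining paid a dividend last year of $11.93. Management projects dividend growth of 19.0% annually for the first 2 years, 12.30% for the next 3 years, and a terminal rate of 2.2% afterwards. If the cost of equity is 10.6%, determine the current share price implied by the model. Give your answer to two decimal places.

$245.27

Three-stage DDM. Project D₁…D_5; terminal Gordon value at t=5 with g = 0.022; discount at r = 0.106.
D_1 = 14.1967
D_2 = 16.8941
D_3 = 18.9720
D_4 = 21.3056
D_5 = 23.9262
TV_5 = 24.4526/(0.106−0.022) = 291.1020
P₀ = Σ Dₜ/(1+r)ᵗ + TV_5/(1+r)^5 = 245.2683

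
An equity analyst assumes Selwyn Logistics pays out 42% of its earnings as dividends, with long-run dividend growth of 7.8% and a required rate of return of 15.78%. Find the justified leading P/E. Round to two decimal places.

Justified leading P/E = b/(r−g) = 0.42/(0.1578−0.078) = 5.2632

5.26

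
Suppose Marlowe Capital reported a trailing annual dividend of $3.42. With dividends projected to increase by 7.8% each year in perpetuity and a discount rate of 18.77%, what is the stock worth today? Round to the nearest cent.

$33.61

Gordon growth model: P₀ = D₁/(r − g). D₁ = 3.42 × (1 + 0.078) = 3.6868.
P₀ = 3.6868 / (0.1877 − 0.078) = 3.6868 / 0.1097 = 33.6077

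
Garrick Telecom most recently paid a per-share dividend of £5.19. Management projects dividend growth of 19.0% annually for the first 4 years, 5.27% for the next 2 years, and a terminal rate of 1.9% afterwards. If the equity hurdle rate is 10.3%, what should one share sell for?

£116.00

Three-stage DDM. Project D₁…D_6; terminal Gordon value at t=6 with g = 0.019; discount at r = 0.103.
D_1 = 6.1761
D_2 = 7.3496
D_3 = 8.7460
D_4 = 10.4077
D_5 = 10.9562
D_6 = 11.5336
TV_6 = 11.7527/(0.103−0.019) = 139.9134
P₀ = Σ Dₜ/(1+r)ᵗ + TV_6/(1+r)^6 = 116.0026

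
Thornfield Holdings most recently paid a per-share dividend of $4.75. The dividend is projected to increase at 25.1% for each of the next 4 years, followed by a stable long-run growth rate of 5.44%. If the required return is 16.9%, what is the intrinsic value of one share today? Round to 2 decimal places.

Two-stage DDM. Project D₁…D_4 at 0.251, terminal growth 0.0544, discount at r = 0.169.
D_1 = 5.9422
D_2 = 7.4338
D_3 = 9.2996
D_4 = 11.6338
Terminal value at t=4: TV = D_5/(r−g) = 12.2667/(0.169−0.0544) = 107.0394
P₀ = 5.9422/(1+0.169)^1 + 7.4338/(1+0.169)^2 + 9.2996/(1+0.169)^3 + 11.6338/(1+0.169)^4 + 107.0394/(1+0.169)^4 = 79.8912

$79.89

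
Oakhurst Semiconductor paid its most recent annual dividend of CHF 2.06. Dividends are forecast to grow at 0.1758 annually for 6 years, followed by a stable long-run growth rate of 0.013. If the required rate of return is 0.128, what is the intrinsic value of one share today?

Two-stage DDM. Project D₁…D_6 at 0.1758, terminal growth 0.013, discount at r = 0.128.
D_1 = 2.4221
D_2 = 2.8480
D_3 = 3.3486
D_4 = 3.9373
D_5 = 4.6295
D_6 = 5.4434
Terminal value at t=6: TV = D_7/(r−g) = 5.5141/(0.128−0.013) = 47.9490
P₀ = 2.4221/(1+0.128)^1 + 2.8480/(1+0.128)^2 + 3.3486/(1+0.128)^3 + 3.9373/(1+0.128)^4 + 4.6295/(1+0.128)^5 + 5.4434/(1+0.128)^6 + 47.9490/(1+0.128)^6 = 37.6052

CHF 37.61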